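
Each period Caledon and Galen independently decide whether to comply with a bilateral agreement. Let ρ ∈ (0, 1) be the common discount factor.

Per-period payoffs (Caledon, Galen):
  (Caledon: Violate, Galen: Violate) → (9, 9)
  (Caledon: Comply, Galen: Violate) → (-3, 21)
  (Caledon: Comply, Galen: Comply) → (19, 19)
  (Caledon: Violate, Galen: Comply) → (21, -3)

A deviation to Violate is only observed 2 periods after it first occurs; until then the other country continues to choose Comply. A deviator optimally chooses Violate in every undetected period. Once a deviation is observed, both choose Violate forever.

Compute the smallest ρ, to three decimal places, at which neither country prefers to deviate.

The best deviation is to choose Violate for all 2 undetected periods, earning 21 each, then 9 forever once detected.
Deviation value: 21(1−ρ^2)/(1−ρ) + 9ρ^2/(1−ρ); cooperation value: 19/(1−ρ).
IC: 19 ≥ 21(1−ρ^2) + 9ρ^2 = 21 − 12ρ^2.
So ρ^2 ≥ 2/12 = 1/6, giving ρ ≥ (1/6)^(1/2) ≈ 0.408.

0.408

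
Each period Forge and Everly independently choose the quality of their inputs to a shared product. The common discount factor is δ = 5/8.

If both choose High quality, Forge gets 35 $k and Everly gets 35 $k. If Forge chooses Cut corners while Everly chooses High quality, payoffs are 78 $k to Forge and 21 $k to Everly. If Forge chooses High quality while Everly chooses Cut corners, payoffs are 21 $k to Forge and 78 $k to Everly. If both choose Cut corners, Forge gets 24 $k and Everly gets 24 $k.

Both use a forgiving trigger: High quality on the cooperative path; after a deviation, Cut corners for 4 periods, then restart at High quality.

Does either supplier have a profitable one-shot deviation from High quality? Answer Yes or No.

Comparing payoff streams over the 5 periods until play realigns: cooperate → 35(1+δ+…+δ^4); deviate → 78 + 24(δ+…+δ^4).
Cooperation is sustained iff (35−24)(δ+…+δ^4) ≥ 78−35.
δ+…+δ^4 = 5/8·(1−(5/8)^4)/(1−5/8) = 1.4124, and (78−35)/(35−24) = 3.9091.
1.4124 < 3.9091, so cooperation is not sustainable.

Yes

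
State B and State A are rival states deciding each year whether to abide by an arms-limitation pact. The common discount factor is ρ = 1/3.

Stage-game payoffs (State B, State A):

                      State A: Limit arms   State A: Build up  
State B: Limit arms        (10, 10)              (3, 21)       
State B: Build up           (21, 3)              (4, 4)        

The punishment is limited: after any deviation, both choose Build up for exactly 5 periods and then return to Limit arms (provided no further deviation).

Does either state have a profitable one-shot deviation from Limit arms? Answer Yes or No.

Yes

IC: ρ+…+ρ^5 ≥ (21−10)/(10−4) = 11/6.
At ρ = 1/3: partial sum = 0.4979 < 1.8333. Cooperation not sustainable.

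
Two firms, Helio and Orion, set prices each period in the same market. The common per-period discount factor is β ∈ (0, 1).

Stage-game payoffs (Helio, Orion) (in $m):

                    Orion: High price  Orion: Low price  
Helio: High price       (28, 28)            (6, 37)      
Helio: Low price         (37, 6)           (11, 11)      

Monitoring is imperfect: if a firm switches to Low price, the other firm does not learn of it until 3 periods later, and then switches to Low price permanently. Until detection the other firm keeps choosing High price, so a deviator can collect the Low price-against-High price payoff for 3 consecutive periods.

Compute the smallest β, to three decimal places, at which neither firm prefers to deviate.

0.702

A deviator earns 37 for 3 periods, then 11 forever; cooperating earns 28 forever. Multiplying the IC by (1−β):
28 ≥ 37(1−β^3) + 11β^3, so 26·β^3 ≥ 9 and β^3 ≥ 9/26.
β ≥ (9/26)^(1/3) ≈ 0.702.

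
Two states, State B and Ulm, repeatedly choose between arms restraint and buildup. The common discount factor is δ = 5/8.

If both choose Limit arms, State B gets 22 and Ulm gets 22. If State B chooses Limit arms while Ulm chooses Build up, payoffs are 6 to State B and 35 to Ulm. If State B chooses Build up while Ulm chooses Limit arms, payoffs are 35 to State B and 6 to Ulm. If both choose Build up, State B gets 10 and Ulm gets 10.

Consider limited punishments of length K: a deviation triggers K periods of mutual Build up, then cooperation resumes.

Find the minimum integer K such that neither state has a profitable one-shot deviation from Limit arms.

3

No profitable deviation requires (22−10)(δ+…+δ^K) ≥ 35−22, i.e. δ+…+δ^K ≥ 13/12 ≈ 1.0833.
With δ = 5/8, the partial sums are K=1: 0.6250, K=2: 1.0156, K=3: 1.2598.
K = 3 is the first length at which the sum reaches 1.0833.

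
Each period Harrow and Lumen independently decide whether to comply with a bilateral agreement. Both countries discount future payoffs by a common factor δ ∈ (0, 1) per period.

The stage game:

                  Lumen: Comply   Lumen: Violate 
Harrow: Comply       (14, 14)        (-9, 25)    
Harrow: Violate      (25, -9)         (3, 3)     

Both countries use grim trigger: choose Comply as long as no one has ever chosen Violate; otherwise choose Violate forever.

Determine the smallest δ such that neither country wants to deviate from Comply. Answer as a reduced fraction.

Under grim trigger the critical discount factor is (T−C)/(T−P) with T = 25, C = 14, P = 3.
δ* = (25−14)/(25−3) = 11/22 = 1/2.

1/2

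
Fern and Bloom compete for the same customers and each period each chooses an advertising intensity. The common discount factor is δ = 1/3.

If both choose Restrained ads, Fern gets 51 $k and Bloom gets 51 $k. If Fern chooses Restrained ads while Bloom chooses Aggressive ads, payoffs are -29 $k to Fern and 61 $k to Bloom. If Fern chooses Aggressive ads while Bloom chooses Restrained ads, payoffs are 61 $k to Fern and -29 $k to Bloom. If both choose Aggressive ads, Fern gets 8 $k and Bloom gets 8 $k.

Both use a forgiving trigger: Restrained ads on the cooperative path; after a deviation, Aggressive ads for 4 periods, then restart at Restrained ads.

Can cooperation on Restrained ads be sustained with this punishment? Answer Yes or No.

Yes

IC: δ+…+δ^4 ≥ (61−51)/(51−8) = 10/43.
At δ = 1/3: partial sum = 0.4938 ≥ 0.2326. Cooperation sustainable.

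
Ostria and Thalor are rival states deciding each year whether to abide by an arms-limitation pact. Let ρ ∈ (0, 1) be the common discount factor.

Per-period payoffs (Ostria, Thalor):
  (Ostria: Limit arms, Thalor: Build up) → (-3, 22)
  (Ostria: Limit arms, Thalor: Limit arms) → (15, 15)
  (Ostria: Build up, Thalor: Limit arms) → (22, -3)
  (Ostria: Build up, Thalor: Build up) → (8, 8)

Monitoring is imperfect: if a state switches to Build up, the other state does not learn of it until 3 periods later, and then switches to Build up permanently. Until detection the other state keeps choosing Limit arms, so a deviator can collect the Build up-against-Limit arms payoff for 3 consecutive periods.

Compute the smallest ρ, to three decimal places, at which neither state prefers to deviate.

0.794

A deviator earns 22 for 3 periods, then 8 forever; cooperating earns 15 forever. Multiplying the IC by (1−ρ):
15 ≥ 22(1−ρ^3) + 8ρ^3, so 14·ρ^3 ≥ 7 and ρ^3 ≥ 1/2.
ρ ≥ (1/2)^(1/3) ≈ 0.794.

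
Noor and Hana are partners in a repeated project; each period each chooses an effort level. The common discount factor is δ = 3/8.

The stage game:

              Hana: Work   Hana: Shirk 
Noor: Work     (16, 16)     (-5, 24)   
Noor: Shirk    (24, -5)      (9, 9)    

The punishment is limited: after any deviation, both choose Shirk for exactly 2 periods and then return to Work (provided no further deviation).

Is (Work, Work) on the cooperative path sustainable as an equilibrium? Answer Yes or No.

IC: δ+…+δ^2 ≥ (24−16)/(16−9) = 8/7.
At δ = 3/8: partial sum = 0.5156 < 1.1429. Cooperation not sustainable.

No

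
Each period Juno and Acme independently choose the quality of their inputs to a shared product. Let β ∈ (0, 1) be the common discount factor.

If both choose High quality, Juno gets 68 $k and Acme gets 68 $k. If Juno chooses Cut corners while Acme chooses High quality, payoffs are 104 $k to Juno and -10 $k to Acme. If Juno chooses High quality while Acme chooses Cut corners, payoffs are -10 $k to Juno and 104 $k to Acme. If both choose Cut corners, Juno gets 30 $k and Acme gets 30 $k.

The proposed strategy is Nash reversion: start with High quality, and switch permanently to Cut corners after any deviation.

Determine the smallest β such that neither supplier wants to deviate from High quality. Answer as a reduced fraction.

18/37

Cooperation forever yields 68 each period: 68/(1−β).
Deviating yields 104 once, then 30 forever: 104 + 30β/(1−β).
No profitable deviation requires 68/(1−β) ≥ 104 + 30β/(1−β).
Multiplying by (1−β): 68 ≥ 104(1−β) + 30β = 104 − 74β.
So 74β ≥ 36, i.e. β ≥ 36/74 = 18/37.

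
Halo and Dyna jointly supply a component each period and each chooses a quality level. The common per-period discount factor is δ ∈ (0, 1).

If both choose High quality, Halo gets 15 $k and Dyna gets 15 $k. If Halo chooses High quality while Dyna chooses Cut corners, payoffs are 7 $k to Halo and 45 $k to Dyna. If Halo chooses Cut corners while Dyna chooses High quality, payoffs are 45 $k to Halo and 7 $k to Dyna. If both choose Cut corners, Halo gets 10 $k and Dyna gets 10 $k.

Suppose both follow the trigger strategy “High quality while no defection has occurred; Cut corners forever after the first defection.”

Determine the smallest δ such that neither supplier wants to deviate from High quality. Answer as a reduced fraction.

6/7

15/(1−δ) ≥ 45 + 10δ/(1−δ)
15 ≥ 45 − 35δ
δ ≥ 30/35 = 6/7.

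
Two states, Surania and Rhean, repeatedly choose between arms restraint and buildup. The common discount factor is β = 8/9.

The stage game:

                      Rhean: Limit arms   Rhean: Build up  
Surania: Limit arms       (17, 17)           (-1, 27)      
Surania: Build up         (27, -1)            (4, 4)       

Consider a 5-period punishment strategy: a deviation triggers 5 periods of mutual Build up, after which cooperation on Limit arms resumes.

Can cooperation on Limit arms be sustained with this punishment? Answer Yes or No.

Yes

IC: β+…+β^5 ≥ (27−17)/(17−4) = 10/13.
At β = 8/9: partial sum = 3.5606 ≥ 0.7692. Cooperation sustainable.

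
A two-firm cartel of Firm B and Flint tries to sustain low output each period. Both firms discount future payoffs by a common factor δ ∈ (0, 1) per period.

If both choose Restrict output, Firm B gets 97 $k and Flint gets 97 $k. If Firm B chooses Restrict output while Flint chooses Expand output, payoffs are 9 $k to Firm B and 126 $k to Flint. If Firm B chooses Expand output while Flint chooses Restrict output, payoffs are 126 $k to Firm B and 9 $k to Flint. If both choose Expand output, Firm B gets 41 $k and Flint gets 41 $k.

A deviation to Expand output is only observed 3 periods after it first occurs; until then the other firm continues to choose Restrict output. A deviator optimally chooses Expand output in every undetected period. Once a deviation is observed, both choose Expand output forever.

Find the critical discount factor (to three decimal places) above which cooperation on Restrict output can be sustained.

0.699

The best deviation is to choose Expand output for all 3 undetected periods, earning 126 each, then 41 forever once detected.
Deviation value: 126(1−δ^3)/(1−δ) + 41δ^3/(1−δ); cooperation value: 97/(1−δ).
IC: 97 ≥ 126(1−δ^3) + 41δ^3 = 126 − 85δ^3.
So δ^3 ≥ 29/85, giving δ ≥ (29/85)^(1/3) ≈ 0.699.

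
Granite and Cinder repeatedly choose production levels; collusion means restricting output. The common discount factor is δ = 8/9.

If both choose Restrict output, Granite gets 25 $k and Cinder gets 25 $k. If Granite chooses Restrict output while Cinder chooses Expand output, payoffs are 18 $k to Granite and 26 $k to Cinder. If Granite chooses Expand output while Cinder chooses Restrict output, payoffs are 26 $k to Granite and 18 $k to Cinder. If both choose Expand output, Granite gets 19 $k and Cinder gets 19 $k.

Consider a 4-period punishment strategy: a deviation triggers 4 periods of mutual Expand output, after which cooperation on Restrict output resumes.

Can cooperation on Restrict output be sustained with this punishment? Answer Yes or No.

Yes

A one-shot deviation gives 26 now, then 19 for 4 periods, then back to 25.
Gain from deviating: (26−25) today; loss: (25−19) in each of the next 4 periods.
No-deviation condition: (25−19)(δ+…+δ^4) ≥ 26−25, i.e. δ+…+δ^4 ≥ 1/6.
At δ = 8/9: δ+…+δ^4 = 3.0056 ≥ 0.1667.
So cooperation is sustainable.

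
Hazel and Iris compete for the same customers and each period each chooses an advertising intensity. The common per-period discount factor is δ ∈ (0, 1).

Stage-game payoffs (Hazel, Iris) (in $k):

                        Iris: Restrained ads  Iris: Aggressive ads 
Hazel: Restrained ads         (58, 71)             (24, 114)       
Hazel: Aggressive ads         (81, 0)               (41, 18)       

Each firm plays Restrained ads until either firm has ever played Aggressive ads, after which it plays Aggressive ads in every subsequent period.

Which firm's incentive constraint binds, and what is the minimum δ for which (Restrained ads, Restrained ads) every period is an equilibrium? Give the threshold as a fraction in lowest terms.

For Hazel: deviation gain 81−58 = 23, per-period punishment loss 58−41 = 17. IC gives δ ≥ 23/40.
For Iris: gain 43, loss 53 per period, so δ ≥ 43/96.
The tighter constraint is Hazel's, so cooperation needs δ ≥ 23/40.

Hazel; δ ≥ 23/40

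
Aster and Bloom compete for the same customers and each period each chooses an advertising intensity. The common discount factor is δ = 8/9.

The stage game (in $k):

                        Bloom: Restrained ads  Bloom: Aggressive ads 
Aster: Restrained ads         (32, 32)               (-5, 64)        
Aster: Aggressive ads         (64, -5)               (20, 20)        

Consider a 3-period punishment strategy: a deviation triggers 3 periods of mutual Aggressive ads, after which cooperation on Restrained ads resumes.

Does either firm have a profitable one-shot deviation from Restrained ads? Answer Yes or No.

Yes

Comparing payoff streams over the 4 periods until play realigns: cooperate → 32(1+δ+…+δ^3); deviate → 64 + 20(δ+…+δ^3).
Cooperation is sustained iff (32−20)(δ+…+δ^3) ≥ 64−32.
δ+…+δ^3 = 8/9·(1−(8/9)^3)/(1−8/9) = 2.3813, and (64−32)/(32−20) = 2.6667.
2.3813 < 2.6667, so cooperation is not sustainable.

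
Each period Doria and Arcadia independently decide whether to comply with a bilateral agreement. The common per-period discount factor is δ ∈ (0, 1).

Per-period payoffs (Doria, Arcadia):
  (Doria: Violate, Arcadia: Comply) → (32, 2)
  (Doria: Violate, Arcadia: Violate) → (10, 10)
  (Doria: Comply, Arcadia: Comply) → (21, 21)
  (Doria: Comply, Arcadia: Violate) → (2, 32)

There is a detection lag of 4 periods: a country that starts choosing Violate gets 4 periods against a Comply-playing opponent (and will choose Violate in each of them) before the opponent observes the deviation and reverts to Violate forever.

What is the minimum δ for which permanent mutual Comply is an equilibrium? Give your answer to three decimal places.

0.841

The best deviation is to choose Violate for all 4 undetected periods, earning 32 each, then 10 forever once detected.
Deviation value: 32(1−δ^4)/(1−δ) + 10δ^4/(1−δ); cooperation value: 21/(1−δ).
IC: 21 ≥ 32(1−δ^4) + 10δ^4 = 32 − 22δ^4.
So δ^4 ≥ 11/22 = 1/2, giving δ ≥ (1/2)^(1/4) ≈ 0.841.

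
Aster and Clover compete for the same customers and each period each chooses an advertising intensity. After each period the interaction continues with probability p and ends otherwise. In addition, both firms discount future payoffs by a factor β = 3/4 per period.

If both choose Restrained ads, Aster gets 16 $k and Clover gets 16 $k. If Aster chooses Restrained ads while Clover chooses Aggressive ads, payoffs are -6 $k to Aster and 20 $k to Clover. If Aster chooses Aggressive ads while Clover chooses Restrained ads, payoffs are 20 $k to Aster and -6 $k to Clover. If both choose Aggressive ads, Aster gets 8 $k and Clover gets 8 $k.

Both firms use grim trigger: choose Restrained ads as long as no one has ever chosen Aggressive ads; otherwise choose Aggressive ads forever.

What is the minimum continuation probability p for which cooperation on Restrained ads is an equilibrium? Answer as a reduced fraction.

4/9

With continuation probability p and discount β, the effective per-period discount factor is βp.
Grim-trigger IC: βp ≥ (20−16)/(20−8) = 1/3.
So p ≥ (1/3)/(3/4) = 4/9.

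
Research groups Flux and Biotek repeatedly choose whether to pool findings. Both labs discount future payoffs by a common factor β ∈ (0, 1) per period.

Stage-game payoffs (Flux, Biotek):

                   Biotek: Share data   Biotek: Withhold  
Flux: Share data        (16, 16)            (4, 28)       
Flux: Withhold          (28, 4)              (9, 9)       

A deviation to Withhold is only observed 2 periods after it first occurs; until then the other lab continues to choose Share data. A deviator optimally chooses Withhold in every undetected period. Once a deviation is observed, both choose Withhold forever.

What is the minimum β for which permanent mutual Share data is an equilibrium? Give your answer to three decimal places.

0.795

The best deviation is to choose Withhold for all 2 undetected periods, earning 28 each, then 9 forever once detected.
Deviation value: 28(1−β^2)/(1−β) + 9β^2/(1−β); cooperation value: 16/(1−β).
IC: 16 ≥ 28(1−β^2) + 9β^2 = 28 − 19β^2.
So β^2 ≥ 12/19, giving β ≥ (12/19)^(1/2) ≈ 0.795.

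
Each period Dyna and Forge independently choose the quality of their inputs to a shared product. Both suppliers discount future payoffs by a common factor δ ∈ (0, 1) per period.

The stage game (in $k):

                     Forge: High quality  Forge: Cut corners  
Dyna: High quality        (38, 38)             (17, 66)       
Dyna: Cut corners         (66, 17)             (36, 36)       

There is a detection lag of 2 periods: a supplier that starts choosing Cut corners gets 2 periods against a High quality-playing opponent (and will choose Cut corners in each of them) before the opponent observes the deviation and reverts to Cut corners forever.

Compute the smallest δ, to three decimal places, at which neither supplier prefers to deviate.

0.966

The best deviation is to choose Cut corners for all 2 undetected periods, earning 66 each, then 36 forever once detected.
Deviation value: 66(1−δ^2)/(1−δ) + 36δ^2/(1−δ); cooperation value: 38/(1−δ).
IC: 38 ≥ 66(1−δ^2) + 36δ^2 = 66 − 30δ^2.
So δ^2 ≥ 28/30 = 14/15, giving δ ≥ (14/15)^(1/2) ≈ 0.966.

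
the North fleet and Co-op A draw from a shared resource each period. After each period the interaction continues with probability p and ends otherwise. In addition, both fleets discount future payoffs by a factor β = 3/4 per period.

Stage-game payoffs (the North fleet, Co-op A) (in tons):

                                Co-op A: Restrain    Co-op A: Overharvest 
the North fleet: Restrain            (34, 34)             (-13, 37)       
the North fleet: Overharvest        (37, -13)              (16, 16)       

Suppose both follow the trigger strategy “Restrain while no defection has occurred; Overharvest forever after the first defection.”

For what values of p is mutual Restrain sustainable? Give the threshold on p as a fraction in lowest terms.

With continuation probability p and discount β, the effective per-period discount factor is βp.
Grim-trigger IC: βp ≥ (37−34)/(37−16) = 1/7.
So p ≥ (1/7)/(3/4) = 4/21.

4/21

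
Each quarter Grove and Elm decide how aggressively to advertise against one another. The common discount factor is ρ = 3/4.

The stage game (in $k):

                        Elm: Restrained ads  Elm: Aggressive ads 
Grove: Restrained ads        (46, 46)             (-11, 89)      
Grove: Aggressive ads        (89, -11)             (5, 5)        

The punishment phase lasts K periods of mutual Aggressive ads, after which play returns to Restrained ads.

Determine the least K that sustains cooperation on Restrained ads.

Need Σ_{k=1}^{K} ρ^k ≥ (89−46)/(46−5) = 1.0488 at ρ = 3/4.
At K = 1 the sum is 0.7500 < 1.0488; at K = 2 it is 1.3125 ≥ 1.0488.
So the minimum punishment length is K = 2.

2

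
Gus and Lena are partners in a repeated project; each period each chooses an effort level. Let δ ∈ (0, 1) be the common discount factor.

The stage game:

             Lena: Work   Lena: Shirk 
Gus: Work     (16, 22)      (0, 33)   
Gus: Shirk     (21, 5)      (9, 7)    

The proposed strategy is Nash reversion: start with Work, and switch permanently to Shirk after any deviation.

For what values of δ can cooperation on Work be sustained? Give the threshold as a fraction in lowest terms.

Gus: cooperation gives 16 each period; deviation gives 21 once then 9 forever.
  16/(1−δ) ≥ 21 + 9δ/(1−δ) ⇒ δ ≥ 5/12.
Lena: cooperation gives 22 each period; deviation gives 33 once then 7 forever.
  δ ≥ 11/26.
Both must hold, so the binding constraint is Lena's: δ ≥ 11/26.

11/26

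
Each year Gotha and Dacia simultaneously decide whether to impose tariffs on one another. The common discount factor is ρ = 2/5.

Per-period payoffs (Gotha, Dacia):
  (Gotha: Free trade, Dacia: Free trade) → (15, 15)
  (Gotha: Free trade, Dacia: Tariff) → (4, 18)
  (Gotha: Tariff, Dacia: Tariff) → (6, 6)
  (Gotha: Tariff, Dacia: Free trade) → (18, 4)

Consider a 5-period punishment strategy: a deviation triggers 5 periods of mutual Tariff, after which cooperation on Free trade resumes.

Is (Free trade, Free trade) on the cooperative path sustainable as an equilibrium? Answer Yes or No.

Yes

Comparing payoff streams over the 6 periods until play realigns: cooperate → 15(1+ρ+…+ρ^5); deviate → 18 + 6(ρ+…+ρ^5).
Cooperation is sustained iff (15−6)(ρ+…+ρ^5) ≥ 18−15.
ρ+…+ρ^5 = 2/5·(1−(2/5)^5)/(1−2/5) = 0.6598, and (18−15)/(15−6) = 0.3333.
0.6598 ≥ 0.3333, so cooperation is sustainable.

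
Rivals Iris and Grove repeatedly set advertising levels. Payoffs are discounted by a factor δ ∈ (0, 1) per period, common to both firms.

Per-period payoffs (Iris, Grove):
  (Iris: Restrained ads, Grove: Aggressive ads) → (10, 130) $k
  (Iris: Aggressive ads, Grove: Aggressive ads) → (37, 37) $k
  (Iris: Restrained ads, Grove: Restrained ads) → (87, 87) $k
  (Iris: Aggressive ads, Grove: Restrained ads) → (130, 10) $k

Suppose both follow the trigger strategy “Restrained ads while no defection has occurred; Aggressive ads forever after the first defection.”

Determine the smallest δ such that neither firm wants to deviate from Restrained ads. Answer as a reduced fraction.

Cooperation forever yields 87 each period: 87/(1−δ).
Deviating yields 130 once, then 37 forever: 130 + 37δ/(1−δ).
No profitable deviation requires 87/(1−δ) ≥ 130 + 37δ/(1−δ).
Multiplying by (1−δ): 87 ≥ 130(1−δ) + 37δ = 130 − 93δ.
So 93δ ≥ 43, i.e. δ ≥ 43/93.

43/93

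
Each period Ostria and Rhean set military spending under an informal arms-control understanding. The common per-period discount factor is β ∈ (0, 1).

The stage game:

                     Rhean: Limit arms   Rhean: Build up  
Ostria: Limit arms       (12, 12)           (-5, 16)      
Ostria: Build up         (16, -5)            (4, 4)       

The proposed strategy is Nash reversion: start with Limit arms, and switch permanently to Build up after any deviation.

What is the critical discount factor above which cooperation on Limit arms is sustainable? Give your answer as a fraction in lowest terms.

1/3

12/(1−β) ≥ 16 + 4β/(1−β)
12 ≥ 16 − 12β
β ≥ 4/12 = 1/3.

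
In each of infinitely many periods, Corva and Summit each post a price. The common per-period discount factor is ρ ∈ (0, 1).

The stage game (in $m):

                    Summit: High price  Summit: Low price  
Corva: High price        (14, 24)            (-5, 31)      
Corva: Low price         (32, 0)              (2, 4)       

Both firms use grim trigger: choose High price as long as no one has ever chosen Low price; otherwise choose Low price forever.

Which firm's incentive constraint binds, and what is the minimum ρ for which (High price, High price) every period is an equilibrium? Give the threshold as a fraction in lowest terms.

Corva; ρ ≥ 3/5

Corva: cooperation gives 14 each period; deviation gives 32 once then 2 forever.
  14/(1−ρ) ≥ 32 + 2ρ/(1−ρ) ⇒ ρ ≥ 18/30 = 3/5.
Summit: cooperation gives 24 each period; deviation gives 31 once then 4 forever.
  ρ ≥ 7/27.
Both must hold, so the binding constraint is Corva's: ρ ≥ 3/5.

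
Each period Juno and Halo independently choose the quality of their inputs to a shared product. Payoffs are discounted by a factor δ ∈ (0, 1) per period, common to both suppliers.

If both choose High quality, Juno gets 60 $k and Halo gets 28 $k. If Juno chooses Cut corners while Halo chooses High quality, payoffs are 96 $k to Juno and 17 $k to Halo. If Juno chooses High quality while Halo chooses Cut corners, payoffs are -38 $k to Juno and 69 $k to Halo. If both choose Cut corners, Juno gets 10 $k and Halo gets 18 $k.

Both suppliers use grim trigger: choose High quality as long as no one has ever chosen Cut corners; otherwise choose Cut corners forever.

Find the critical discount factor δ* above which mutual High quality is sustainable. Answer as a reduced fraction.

41/51

Juno: cooperation gives 60 each period; deviation gives 96 once then 10 forever.
  60/(1−δ) ≥ 96 + 10δ/(1−δ) ⇒ δ ≥ 36/86 = 18/43.
Halo: cooperation gives 28 each period; deviation gives 69 once then 18 forever.
  δ ≥ 41/51.
Both must hold, so the binding constraint is Halo's: δ ≥ 41/51.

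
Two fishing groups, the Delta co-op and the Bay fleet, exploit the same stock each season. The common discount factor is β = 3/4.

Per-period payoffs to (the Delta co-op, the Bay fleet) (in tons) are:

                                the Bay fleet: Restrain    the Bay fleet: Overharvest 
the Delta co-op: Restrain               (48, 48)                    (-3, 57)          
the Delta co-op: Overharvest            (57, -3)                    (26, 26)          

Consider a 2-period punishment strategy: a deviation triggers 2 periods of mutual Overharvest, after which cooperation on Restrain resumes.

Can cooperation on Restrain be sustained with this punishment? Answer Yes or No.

Yes

A one-shot deviation gives 57 now, then 26 for 2 periods, then back to 48.
Gain from deviating: (57−48) today; loss: (48−26) in each of the next 2 periods.
No-deviation condition: (48−26)(β+…+β^2) ≥ 57−48, i.e. β+…+β^2 ≥ 9/22.
At β = 3/4: β+…+β^2 = 1.3125 ≥ 0.4091.
So cooperation is sustainable.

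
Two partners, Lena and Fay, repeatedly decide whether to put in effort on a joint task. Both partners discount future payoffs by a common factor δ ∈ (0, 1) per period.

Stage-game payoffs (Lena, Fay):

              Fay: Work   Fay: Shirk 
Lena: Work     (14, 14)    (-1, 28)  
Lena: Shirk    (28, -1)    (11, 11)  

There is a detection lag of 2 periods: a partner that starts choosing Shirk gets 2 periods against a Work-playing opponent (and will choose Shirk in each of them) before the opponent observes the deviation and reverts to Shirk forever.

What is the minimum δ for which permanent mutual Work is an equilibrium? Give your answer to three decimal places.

The best deviation is to choose Shirk for all 2 undetected periods, earning 28 each, then 11 forever once detected.
Deviation value: 28(1−δ^2)/(1−δ) + 11δ^2/(1−δ); cooperation value: 14/(1−δ).
IC: 14 ≥ 28(1−δ^2) + 11δ^2 = 28 − 17δ^2.
So δ^2 ≥ 14/17, giving δ ≥ (14/17)^(1/2) ≈ 0.907.

0.907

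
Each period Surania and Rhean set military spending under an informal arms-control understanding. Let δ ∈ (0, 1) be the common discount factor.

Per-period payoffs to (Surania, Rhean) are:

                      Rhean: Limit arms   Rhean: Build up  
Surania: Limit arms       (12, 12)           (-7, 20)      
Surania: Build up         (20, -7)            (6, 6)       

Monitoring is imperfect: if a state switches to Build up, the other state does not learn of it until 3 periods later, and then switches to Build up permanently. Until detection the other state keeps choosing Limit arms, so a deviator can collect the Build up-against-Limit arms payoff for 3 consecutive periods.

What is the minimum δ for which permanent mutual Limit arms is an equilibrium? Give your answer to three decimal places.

Deviating for the 3 undetected periods gains 20−12 = 8 per period over cooperation, then loses 12−6 = 6 per period forever once punishment starts.
Gain: 8(1 + δ + … + δ^2); loss: 6·δ^3/(1−δ).
No profitable deviation ⇔ 8(1−δ^3) ≤ 6·δ^3, i.e. δ^3 ≥ 8/(8+6) = 4/7.
Hence δ ≥ (4/7)^(1/3) ≈ 0.830.

0.830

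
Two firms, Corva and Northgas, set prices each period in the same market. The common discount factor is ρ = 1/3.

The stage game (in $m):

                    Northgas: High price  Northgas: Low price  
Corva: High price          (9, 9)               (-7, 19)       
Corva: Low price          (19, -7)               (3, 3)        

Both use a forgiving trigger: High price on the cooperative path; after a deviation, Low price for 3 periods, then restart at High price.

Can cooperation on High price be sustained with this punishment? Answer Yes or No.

No

IC: ρ+…+ρ^3 ≥ (19−9)/(9−3) = 5/3.
At ρ = 1/3: partial sum = 0.4815 < 1.6667. Cooperation not sustainable.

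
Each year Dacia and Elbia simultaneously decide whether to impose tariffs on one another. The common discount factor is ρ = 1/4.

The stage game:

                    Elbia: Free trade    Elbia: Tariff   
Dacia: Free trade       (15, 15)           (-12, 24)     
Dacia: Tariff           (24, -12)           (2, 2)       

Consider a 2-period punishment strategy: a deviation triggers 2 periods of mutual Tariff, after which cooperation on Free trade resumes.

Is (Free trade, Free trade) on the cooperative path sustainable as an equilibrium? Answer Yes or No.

No

A one-shot deviation gives 24 now, then 2 for 2 periods, then back to 15.
Gain from deviating: (24−15) today; loss: (15−2) in each of the next 2 periods.
No-deviation condition: (15−2)(ρ+…+ρ^2) ≥ 24−15, i.e. ρ+…+ρ^2 ≥ 9/13.
At ρ = 1/4: ρ+…+ρ^2 = 0.3125 < 0.6923.
So cooperation is not sustainable.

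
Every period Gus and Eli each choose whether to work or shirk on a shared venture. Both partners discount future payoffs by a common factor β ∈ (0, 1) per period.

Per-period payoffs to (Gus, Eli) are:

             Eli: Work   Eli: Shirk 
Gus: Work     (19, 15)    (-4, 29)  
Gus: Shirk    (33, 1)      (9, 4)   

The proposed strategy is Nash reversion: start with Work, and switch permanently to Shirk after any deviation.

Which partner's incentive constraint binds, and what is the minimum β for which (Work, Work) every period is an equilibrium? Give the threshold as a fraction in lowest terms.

Gus; β ≥ 7/12

Gus's threshold: (33−19)/(33−9) = 7/12.
Eli's threshold: (29−15)/(29−4) = 14/25.
7/12 > 14/25, so Gus binds and β* = 7/12.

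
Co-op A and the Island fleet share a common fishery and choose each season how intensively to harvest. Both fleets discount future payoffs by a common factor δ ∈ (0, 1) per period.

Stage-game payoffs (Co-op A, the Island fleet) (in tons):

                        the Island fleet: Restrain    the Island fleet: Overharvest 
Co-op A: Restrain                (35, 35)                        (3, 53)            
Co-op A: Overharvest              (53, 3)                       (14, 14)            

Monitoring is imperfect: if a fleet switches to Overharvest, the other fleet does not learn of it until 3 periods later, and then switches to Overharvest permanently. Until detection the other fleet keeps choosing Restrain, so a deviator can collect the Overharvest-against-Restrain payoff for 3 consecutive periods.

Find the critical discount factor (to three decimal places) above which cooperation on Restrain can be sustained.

Deviating for the 3 undetected periods gains 53−35 = 18 per period over cooperation, then loses 35−14 = 21 per period forever once punishment starts.
Gain: 18(1 + δ + … + δ^2); loss: 21·δ^3/(1−δ).
No profitable deviation ⇔ 18(1−δ^3) ≤ 21·δ^3, i.e. δ^3 ≥ 18/(18+21) = 6/13.
Hence δ ≥ (6/13)^(1/3) ≈ 0.773.

0.773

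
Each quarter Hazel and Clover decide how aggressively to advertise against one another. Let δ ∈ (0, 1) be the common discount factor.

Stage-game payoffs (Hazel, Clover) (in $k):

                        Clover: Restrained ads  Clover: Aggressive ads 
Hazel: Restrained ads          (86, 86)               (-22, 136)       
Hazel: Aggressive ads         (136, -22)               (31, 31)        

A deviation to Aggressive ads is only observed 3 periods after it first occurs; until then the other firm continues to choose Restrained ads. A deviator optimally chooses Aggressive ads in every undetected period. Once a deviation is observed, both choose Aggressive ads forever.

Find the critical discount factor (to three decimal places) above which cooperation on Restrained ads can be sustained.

0.781

The best deviation is to choose Aggressive ads for all 3 undetected periods, earning 136 each, then 31 forever once detected.
Deviation value: 136(1−δ^3)/(1−δ) + 31δ^3/(1−δ); cooperation value: 86/(1−δ).
IC: 86 ≥ 136(1−δ^3) + 31δ^3 = 136 − 105δ^3.
So δ^3 ≥ 50/105 = 10/21, giving δ ≥ (10/21)^(1/3) ≈ 0.781.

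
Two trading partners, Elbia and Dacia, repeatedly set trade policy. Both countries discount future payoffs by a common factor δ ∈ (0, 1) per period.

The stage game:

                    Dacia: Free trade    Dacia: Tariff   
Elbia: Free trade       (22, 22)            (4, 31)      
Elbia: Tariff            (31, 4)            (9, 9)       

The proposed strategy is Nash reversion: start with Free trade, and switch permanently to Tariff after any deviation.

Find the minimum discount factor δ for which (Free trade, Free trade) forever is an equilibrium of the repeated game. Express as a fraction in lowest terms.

9/22

One-period gain from deviating is 31 − 22 = 9. The loss is 22 − 9 = 13 in every subsequent period, with present value 13·δ/(1−δ).
Deviation is unprofitable when 13·δ/(1−δ) ≥ 9, i.e. δ/(1−δ) ≥ 9/13.
Equivalently δ ≥ 9/(9+13) = 9/22.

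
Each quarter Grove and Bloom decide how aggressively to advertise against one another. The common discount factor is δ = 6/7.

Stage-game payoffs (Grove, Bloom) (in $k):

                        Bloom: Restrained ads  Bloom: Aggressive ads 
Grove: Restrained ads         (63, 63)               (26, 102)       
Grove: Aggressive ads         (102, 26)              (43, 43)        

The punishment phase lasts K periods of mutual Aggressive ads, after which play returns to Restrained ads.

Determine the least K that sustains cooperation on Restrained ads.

3

Need Σ_{k=1}^{K} δ^k ≥ (102−63)/(63−43) = 1.9500 at δ = 6/7.
At K = 2 the sum is 1.5918 < 1.9500; at K = 3 it is 2.2216 ≥ 1.9500.
So the minimum punishment length is K = 3.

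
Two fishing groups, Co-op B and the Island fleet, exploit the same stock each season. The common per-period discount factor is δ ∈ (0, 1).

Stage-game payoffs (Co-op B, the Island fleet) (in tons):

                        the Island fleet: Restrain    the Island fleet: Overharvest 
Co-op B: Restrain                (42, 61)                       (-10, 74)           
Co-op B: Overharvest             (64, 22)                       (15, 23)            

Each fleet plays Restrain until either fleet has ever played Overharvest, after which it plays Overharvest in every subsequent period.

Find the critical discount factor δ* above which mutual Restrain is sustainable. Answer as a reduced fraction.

Co-op B: cooperation gives 42 each period; deviation gives 64 once then 15 forever.
  42/(1−δ) ≥ 64 + 15δ/(1−δ) ⇒ δ ≥ 22/49.
the Island fleet: cooperation gives 61 each period; deviation gives 74 once then 23 forever.
  δ ≥ 13/51.
Both must hold, so the binding constraint is Co-op B's: δ ≥ 22/49.

22/49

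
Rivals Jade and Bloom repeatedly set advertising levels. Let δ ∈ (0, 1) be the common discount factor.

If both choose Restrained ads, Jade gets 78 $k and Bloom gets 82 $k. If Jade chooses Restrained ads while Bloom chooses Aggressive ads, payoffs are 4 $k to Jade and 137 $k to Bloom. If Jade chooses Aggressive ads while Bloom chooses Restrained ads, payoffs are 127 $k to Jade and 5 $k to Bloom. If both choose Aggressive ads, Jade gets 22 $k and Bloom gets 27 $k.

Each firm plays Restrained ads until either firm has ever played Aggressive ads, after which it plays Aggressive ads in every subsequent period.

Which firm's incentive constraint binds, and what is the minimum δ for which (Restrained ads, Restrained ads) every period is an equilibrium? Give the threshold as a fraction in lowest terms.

For Jade: deviation gain 127−78 = 49, per-period punishment loss 78−22 = 56. IC gives δ ≥ 49/105 = 7/15.
For Bloom: gain 55, loss 55 per period, so δ ≥ 55/110 = 1/2.
The tighter constraint is Bloom's, so cooperation needs δ ≥ 1/2.

Bloom; δ ≥ 1/2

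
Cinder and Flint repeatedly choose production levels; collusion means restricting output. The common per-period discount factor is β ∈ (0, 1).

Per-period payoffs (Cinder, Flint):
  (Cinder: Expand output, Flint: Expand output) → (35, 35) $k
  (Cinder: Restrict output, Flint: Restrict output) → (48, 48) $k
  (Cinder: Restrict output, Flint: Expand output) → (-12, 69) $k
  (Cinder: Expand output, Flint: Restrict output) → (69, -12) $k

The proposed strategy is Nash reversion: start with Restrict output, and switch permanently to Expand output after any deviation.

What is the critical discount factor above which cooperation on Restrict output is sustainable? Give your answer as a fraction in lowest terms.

21/34

48/(1−β) ≥ 69 + 35β/(1−β)
48 ≥ 69 − 34β
β ≥ 21/34.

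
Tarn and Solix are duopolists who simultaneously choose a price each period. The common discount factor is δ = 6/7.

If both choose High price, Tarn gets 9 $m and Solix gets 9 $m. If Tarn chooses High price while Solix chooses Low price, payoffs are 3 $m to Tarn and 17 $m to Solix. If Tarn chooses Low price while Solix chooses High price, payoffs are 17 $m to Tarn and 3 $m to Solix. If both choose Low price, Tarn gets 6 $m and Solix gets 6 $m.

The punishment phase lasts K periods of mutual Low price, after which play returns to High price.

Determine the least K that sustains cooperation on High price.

No profitable deviation requires (9−6)(δ+…+δ^K) ≥ 17−9, i.e. δ+…+δ^K ≥ 8/3 ≈ 2.6667.
With δ = 6/7, the partial sums are K=1: 0.8571, K=2: 1.5918, K=3: 2.2216, K=4: 2.7613.
K = 4 is the first length at which the sum reaches 2.6667.

4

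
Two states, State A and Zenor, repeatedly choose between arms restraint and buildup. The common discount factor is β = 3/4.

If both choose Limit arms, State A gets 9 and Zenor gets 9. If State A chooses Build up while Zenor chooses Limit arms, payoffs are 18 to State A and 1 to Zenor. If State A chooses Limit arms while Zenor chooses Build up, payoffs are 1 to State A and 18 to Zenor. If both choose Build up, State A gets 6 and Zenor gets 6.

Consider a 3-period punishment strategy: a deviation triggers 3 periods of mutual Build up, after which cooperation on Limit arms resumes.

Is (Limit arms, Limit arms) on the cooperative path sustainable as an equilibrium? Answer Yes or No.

No

A one-shot deviation gives 18 now, then 6 for 3 periods, then back to 9.
Gain from deviating: (18−9) today; loss: (9−6) in each of the next 3 periods.
No-deviation condition: (9−6)(β+…+β^3) ≥ 18−9, i.e. β+…+β^3 ≥ 3.
At β = 3/4: β+…+β^3 = 1.7344 < 3.0000.
So cooperation is not sustainable.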